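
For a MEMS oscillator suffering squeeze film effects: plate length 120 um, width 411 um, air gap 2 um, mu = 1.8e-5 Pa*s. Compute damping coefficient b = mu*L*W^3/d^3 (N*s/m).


Step 1: Convert to SI.
L = 120e-6 m, W = 411e-6 m, d = 2e-6 m
Step 2: W^3 = (411e-6)^3 = 6.94e-11 m^3
Step 3: d^3 = (2e-6)^3 = 8.00e-18 m^3
Step 4: b = 1.8e-5 * 120e-6 * 6.94e-11 / 8.00e-18
b = 1.87e-02 N*s/m


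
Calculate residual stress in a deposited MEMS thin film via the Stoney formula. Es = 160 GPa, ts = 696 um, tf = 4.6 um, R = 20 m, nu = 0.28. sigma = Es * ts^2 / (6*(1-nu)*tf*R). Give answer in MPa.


Step 1: Compute numerator: Es * ts^2 = 160 * 696^2 = 77506560 (GPa*um^2)
Step 2: Compute denominator (R in um): 6*(1-nu)*tf*R = 6*0.72*4.6*20e6 = 397440000.0 (um^2)
Step 3: sigma (GPa) = 77506560 / 397440000.0 = 1.95014e-01 GPa
Step 4: Convert to MPa (x1000): sigma = 195.0 MPa


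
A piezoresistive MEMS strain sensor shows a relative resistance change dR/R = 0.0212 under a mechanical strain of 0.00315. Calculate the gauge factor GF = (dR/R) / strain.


Step 1: Identify values.
dR/R = 0.0212, strain = 0.00315
Step 2: GF = (dR/R) / strain = 0.0212 / 0.00315
GF = 6.7


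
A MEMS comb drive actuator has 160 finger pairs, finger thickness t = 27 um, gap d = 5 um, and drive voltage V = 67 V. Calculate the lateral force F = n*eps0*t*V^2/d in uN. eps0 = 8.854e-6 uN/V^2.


Step 1: Parameters: n=160, eps0=8.854e-6 uN/V^2, t=27 um, V=67 V, d=5 um
Step 2: V^2 = 4489
Step 3: F = 160 * 8.854e-6 * 27 * 4489 / 5
F = 34.34 uN


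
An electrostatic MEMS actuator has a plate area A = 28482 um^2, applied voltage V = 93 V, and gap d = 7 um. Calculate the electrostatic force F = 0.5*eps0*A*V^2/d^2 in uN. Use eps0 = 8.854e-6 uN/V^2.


Step 1: Identify parameters.
eps0 = 8.854e-6 uN/V^2, A = 28482 um^2, V = 93 V, d = 7 um
Step 2: Compute V^2 = 93^2 = 8649
Step 3: Compute d^2 = 7^2 = 49
Step 4: F = 0.5 * 8.854e-6 * 28482 * 8649 / 49
F = 22.256 uN


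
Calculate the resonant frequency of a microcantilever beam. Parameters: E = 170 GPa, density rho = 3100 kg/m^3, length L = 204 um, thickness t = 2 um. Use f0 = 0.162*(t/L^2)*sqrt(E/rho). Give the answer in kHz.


Step 1: Convert units to SI.
t_SI = 2e-6 m, L_SI = 204e-6 m
Step 2: Calculate sqrt(E/rho).
sqrt(170e9 / 3100) = 7405.32 m/s
Step 3: Compute f0.
f0 = 0.162 * 2e-6 / (204e-6)^2 * 7405.32 = 57653.9 Hz = 57.65 kHz


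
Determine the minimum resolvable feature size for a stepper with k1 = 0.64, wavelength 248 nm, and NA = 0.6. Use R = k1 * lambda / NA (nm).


Step 1: Identify values: k1 = 0.64, lambda = 248 nm, NA = 0.6
Step 2: R = k1 * lambda / NA
R = 0.64 * 248 / 0.6
R = 264.5 nm


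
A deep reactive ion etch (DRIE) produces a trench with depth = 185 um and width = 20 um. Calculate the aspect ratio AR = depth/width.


Step 1: AR = depth / width
Step 2: AR = 185 / 20
AR = 9.3


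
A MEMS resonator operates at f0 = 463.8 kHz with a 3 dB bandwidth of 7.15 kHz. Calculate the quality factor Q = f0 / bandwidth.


Step 1: Q = f0 / bandwidth
Step 2: Q = 463.8 / 7.15
Q = 64.9


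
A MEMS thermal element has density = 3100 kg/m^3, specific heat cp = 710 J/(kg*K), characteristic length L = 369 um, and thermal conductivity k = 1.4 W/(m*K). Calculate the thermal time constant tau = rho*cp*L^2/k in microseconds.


Step 1: Convert L to m: L = 369e-6 m
Step 2: L^2 = (369e-6)^2 = 1.36161e-07 m^2
Step 3: tau = 3100 * 710 * 1.36161e-07 / 1.4 = 2.1406454357e-01 s
Step 4: Convert to microseconds (multiply by 1e6).
tau = 214064.544 us


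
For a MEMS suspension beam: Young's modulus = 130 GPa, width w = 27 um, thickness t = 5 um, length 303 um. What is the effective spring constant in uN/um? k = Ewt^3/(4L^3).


Step 1: Convert E to consistent units (1 GPa = 1000 uN/um^2).
E = 130 GPa = 130000 uN/um^2
Step 2: Compute t^3 = 5^3 = 125
Step 3: Compute L^3 = 303^3 = 27818127
Step 4: k = 130000 * 27 * 125 / (4 * 27818127)
k = 3.943 uN/um


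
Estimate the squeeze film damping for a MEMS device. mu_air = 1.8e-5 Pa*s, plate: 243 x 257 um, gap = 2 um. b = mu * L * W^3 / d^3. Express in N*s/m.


Step 1: Convert to SI.
L = 243e-6 m, W = 257e-6 m, d = 2e-6 m
Step 2: W^3 = (257e-6)^3 = 1.70e-11 m^3
Step 3: d^3 = (2e-6)^3 = 8.00e-18 m^3
Step 4: b = 1.8e-5 * 243e-6 * 1.70e-11 / 8.00e-18
b = 9.28e-03 N*s/m


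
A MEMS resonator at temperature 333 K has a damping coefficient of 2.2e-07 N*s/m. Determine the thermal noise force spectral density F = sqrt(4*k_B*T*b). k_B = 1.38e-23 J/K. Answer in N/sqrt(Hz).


Step 1: Compute 4 * k_B * T * b
= 4 * 1.38e-23 * 333 * 2.2e-07
= 4.0440e-27 N^2/Hz
Step 2: F_noise = sqrt(4.0440e-27)
F_noise = 6.36e-14 N/sqrt(Hz)


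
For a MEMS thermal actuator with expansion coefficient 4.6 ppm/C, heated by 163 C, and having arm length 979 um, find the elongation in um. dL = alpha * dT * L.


Step 1: Convert CTE: alpha = 4.6 ppm/C = 4.6e-6 /C
Step 2: dL = 4.6e-6 * 163 * 979
dL = 0.7341 um


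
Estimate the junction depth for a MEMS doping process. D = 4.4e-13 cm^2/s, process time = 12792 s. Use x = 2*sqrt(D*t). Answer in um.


Step 1: Compute D*t = 4.4e-13 * 12792 = 5.62848e-09 cm^2
Step 2: sqrt(D*t) = 7.502e-05 cm
Step 3: x = 2 * 7.502e-05 cm = 1.5004e-04 cm
Step 4: Convert to um (1 cm = 1e4 um): x = 1.5 um


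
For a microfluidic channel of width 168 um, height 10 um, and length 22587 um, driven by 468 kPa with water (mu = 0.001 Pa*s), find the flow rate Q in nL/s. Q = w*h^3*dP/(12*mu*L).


Step 1: Convert all dimensions to SI (meters).
w = 168e-6 m, h = 10e-6 m, L = 22587e-6 m, dP = 468e3 Pa
Step 2: Q = w * h^3 * dP / (12 * mu * L)
Q = 168e-6 * (10e-6)^3 * 468e3 / (12 * 0.001 * 22587e-6) = 2.9007836e-10 m^3/s
Step 3: Convert Q from m^3/s to nL/s (1 m^3 = 1e12 nL, so multiply by 1e12).
Q = 290.078 nL/s


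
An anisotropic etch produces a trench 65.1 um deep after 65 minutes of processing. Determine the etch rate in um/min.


Step 1: Etch rate = depth / time
Step 2: rate = 65.1 / 65
rate = 1.002 um/min


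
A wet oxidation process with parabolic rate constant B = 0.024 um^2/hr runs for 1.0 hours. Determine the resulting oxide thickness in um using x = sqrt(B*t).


Step 1: Compute B*t = 0.024 * 1.0 = 0.024
Step 2: x = sqrt(0.024)
x = 0.155 um


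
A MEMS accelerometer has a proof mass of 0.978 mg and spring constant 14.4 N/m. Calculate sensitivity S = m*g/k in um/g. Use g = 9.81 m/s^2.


Step 1: Convert mass: m = 0.978 mg = 9.78e-07 kg
Step 2: S = m * g / k = 9.78e-07 * 9.81 / 14.4
Step 3: S = 6.66e-07 m/g
Step 4: Convert to um/g: S = 0.666 um/g


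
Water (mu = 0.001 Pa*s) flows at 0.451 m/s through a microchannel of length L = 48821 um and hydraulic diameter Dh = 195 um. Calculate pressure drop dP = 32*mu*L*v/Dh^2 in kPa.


Step 1: Convert to SI: L = 48821e-6 m, Dh = 195e-6 m
Step 2: dP = 32 * 0.001 * 48821e-6 * 0.451 / (195e-6)^2
Step 3: dP = 18529.51 Pa
Step 4: Convert to kPa: dP = 18.53 kPa


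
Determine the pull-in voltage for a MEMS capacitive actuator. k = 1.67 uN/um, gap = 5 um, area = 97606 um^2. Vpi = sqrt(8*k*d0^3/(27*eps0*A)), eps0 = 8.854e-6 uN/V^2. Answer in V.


Step 1: Compute numerator: 8 * k * d0^3 = 8 * 1.67 * 5^3 = 1670.0
Step 2: Compute denominator: 27 * eps0 * A = 27 * 8.854e-6 * 97606 = 23.333495
Step 3: Vpi = sqrt(1670.0 / 23.333495)
Vpi = 8.46 V


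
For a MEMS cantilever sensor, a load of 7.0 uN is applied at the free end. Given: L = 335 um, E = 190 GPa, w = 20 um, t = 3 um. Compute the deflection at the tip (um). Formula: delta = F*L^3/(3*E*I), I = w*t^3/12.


Step 1: Calculate the second moment of area.
I = w * t^3 / 12 = 20 * 3^3 / 12 = 45.0 um^4
Step 2: Convert E to consistent units (1 GPa = 1000 uN/um^2).
E = 190 GPa = 190000 uN/um^2
Step 3: Calculate tip deflection.
delta = F * L^3 / (3 * E * I)
delta = 7.0 * 335^3 / (3 * 190000 * 45.0)
delta = 10.2599 um


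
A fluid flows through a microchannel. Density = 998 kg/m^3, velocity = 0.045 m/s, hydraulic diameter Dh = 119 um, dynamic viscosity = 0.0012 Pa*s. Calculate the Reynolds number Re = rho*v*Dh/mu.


Step 1: Convert Dh to meters: Dh = 119e-6 m
Step 2: Re = rho * v * Dh / mu
Re = 998 * 0.045 * 119e-6 / 0.0012
Re = 4.454


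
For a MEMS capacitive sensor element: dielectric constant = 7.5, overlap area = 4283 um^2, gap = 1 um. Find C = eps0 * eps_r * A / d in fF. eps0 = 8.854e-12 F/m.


Step 1: Convert area to m^2: A = 4283e-12 m^2
Step 2: Convert gap to m: d = 1e-6 m
Step 3: C = eps0 * eps_r * A / d
C = 8.854e-12 * 7.5 * 4283e-12 / 1e-6
Step 4: Convert to fF (multiply by 1e15).
C = 284.41 fF


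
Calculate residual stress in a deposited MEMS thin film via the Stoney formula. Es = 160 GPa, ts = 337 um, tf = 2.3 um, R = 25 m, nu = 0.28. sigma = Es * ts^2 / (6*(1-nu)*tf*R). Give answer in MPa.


Step 1: Compute numerator: Es * ts^2 = 160 * 337^2 = 18171040 (GPa*um^2)
Step 2: Compute denominator (R in um): 6*(1-nu)*tf*R = 6*0.72*2.3*25e6 = 248400000.0 (um^2)
Step 3: sigma (GPa) = 18171040 / 248400000.0 = 7.3152e-02 GPa
Step 4: Convert to MPa (x1000): sigma = 73.2 MPa


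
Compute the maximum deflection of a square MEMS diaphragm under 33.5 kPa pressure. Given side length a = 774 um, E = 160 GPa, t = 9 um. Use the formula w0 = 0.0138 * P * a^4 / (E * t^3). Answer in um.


Step 1: Convert pressure to compatible units (E is in GPa, so P in GPa).
P = 33.5 kPa = 33.5e-6 GPa
Step 2: Compute numerator: 0.0138 * P * a^4.
a^4 = 774^4 = 358892053776
numerator = 0.0138 * 33.5e-6 * 358892053776 = 1.659158e+05
Step 3: Compute denominator: E * t^3 = 160 * 9^3 = 116640
Step 4: w0 = numerator / denominator = 1.659158e+05 / 116640 = 1.4225 um


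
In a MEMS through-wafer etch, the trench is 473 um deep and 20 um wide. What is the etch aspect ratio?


Step 1: AR = depth / width
Step 2: AR = 473 / 20
AR = 23.7


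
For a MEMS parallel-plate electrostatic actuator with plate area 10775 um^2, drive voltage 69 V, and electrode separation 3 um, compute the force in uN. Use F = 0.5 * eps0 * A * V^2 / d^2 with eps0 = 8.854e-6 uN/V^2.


Step 1: Identify parameters.
eps0 = 8.854e-6 uN/V^2, A = 10775 um^2, V = 69 V, d = 3 um
Step 2: Compute V^2 = 69^2 = 4761
Step 3: Compute d^2 = 3^2 = 9
Step 4: F = 0.5 * 8.854e-6 * 10775 * 4761 / 9
F = 25.234 uN


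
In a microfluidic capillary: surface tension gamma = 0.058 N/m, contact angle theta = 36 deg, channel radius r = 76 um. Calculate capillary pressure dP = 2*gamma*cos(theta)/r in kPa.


Step 1: cos(36 deg) = 0.809
Step 2: Convert r to m: r = 76e-6 m
Step 3: dP = 2 * 0.058 * 0.809 / 76e-6 = 1234.8 Pa
Step 4: Convert Pa to kPa (divide by 1000).
dP = 1.23 kPa


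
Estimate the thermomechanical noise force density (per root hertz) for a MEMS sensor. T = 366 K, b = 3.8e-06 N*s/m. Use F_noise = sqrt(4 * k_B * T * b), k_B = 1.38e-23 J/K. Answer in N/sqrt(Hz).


Step 1: Compute 4 * k_B * T * b
= 4 * 1.38e-23 * 366 * 3.8e-06
= 7.6772e-26 N^2/Hz
Step 2: F_noise = sqrt(7.6772e-26)
F_noise = 2.77e-13 N/sqrt(Hz)


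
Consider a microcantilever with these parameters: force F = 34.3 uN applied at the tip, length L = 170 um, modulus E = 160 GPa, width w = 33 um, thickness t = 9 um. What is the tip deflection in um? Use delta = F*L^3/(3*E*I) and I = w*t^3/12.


Step 1: Calculate the second moment of area.
I = w * t^3 / 12 = 33 * 9^3 / 12 = 2004.75 um^4
Step 2: Convert E to consistent units (1 GPa = 1000 uN/um^2).
E = 160 GPa = 160000 uN/um^2
Step 3: Calculate tip deflection.
delta = F * L^3 / (3 * E * I)
delta = 34.3 * 170^3 / (3 * 160000 * 2004.75)
delta = 0.1751 um


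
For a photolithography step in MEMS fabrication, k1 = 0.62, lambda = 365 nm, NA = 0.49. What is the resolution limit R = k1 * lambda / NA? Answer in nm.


Step 1: Identify values: k1 = 0.62, lambda = 365 nm, NA = 0.49
Step 2: R = k1 * lambda / NA
R = 0.62 * 365 / 0.49
R = 461.8 nm


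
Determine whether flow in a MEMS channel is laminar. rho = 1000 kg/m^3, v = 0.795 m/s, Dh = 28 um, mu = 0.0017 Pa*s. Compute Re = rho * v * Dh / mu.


Step 1: Convert Dh to meters: Dh = 28e-6 m
Step 2: Re = rho * v * Dh / mu
Re = 1000 * 0.795 * 28e-6 / 0.0017
Re = 13.094
Since Re = 13.094 is below ~2300, the flow is laminar.


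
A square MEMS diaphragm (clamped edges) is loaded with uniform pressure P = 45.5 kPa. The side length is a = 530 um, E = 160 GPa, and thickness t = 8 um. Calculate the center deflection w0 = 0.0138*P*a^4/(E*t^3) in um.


Step 1: Convert pressure to compatible units (E is in GPa, so P in GPa).
P = 45.5 kPa = 45.5e-6 GPa
Step 2: Compute numerator: 0.0138 * P * a^4.
a^4 = 530^4 = 78904810000
numerator = 0.0138 * 45.5e-6 * 78904810000 = 4.95443e+04
Step 3: Compute denominator: E * t^3 = 160 * 8^3 = 81920
Step 4: w0 = numerator / denominator = 4.95443e+04 / 81920 = 0.6048 um


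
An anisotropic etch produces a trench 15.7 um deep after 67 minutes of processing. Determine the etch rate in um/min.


Step 1: Etch rate = depth / time
Step 2: rate = 15.7 / 67
rate = 0.234 um/min


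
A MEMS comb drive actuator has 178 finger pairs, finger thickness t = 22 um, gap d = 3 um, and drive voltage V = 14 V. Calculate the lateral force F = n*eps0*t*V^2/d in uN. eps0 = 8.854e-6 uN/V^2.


Step 1: Parameters: n=178, eps0=8.854e-6 uN/V^2, t=22 um, V=14 V, d=3 um
Step 2: V^2 = 196
Step 3: F = 178 * 8.854e-6 * 22 * 196 / 3
F = 2.265 uN


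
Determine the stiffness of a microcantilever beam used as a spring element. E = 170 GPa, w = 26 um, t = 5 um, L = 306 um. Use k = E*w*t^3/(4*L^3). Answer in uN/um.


Step 1: Convert E to consistent units (1 GPa = 1000 uN/um^2).
E = 170 GPa = 170000 uN/um^2
Step 2: Compute t^3 = 5^3 = 125
Step 3: Compute L^3 = 306^3 = 28652616
Step 4: k = 170000 * 26 * 125 / (4 * 28652616)
k = 4.8207 uN/um


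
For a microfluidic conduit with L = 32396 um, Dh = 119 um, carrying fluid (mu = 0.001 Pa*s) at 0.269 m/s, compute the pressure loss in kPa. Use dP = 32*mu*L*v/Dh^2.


Step 1: Convert to SI: L = 32396e-6 m, Dh = 119e-6 m
Step 2: dP = 32 * 0.001 * 32396e-6 * 0.269 / (119e-6)^2
Step 3: dP = 19692.45 Pa
Step 4: Convert to kPa: dP = 19.69 kPa


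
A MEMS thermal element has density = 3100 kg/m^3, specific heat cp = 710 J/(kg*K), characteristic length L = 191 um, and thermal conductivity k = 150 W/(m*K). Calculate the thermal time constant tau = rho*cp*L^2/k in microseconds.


Step 1: Convert L to m: L = 191e-6 m
Step 2: L^2 = (191e-6)^2 = 3.6481e-08 m^2
Step 3: tau = 3100 * 710 * 3.6481e-08 / 150 = 5.3529787e-04 s
Step 4: Convert to microseconds (multiply by 1e6).
tau = 535.298 us


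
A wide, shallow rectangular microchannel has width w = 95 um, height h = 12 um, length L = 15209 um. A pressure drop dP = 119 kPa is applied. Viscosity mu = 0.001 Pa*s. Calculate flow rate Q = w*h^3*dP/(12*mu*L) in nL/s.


Step 1: Convert all dimensions to SI (meters).
w = 95e-6 m, h = 12e-6 m, L = 15209e-6 m, dP = 119e3 Pa
Step 2: Q = w * h^3 * dP / (12 * mu * L)
Q = 95e-6 * (12e-6)^3 * 119e3 / (12 * 0.001 * 15209e-6) = 1.0703662e-10 m^3/s
Step 3: Convert Q from m^3/s to nL/s (1 m^3 = 1e12 nL, so multiply by 1e12).
Q = 107.037 nL/s


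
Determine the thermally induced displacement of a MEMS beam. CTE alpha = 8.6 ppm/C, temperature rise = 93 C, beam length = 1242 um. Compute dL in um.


Step 1: Convert CTE: alpha = 8.6 ppm/C = 8.6e-6 /C
Step 2: dL = 8.6e-6 * 93 * 1242
dL = 0.9934 um


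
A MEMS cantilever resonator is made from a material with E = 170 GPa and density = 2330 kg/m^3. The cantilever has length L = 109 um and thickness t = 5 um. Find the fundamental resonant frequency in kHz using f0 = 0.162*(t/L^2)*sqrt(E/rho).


Step 1: Convert units to SI.
t_SI = 5e-6 m, L_SI = 109e-6 m
Step 2: Calculate sqrt(E/rho).
sqrt(170e9 / 2330) = 8541.74 m/s
Step 3: Compute f0.
f0 = 0.162 * 5e-6 / (109e-6)^2 * 8541.74 = 582342.3 Hz = 582.34 kHz


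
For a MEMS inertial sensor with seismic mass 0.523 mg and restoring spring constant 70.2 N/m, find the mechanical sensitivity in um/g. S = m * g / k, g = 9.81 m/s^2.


Step 1: Convert mass: m = 0.523 mg = 5.23e-07 kg
Step 2: S = m * g / k = 5.23e-07 * 9.81 / 70.2
Step 3: S = 7.31e-08 m/g
Step 4: Convert to um/g: S = 0.073 um/g


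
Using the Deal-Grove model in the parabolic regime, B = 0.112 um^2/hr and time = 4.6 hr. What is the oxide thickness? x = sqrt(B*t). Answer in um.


Step 1: Compute B*t = 0.112 * 4.6 = 0.5152
Step 2: x = sqrt(0.5152)
x = 0.718 um


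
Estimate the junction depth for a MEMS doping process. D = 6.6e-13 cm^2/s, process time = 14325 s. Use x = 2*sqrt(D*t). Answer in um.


Step 1: Compute D*t = 6.6e-13 * 14325 = 9.4545e-09 cm^2
Step 2: sqrt(D*t) = 9.72343e-05 cm
Step 3: x = 2 * 9.72343e-05 cm = 1.944686e-04 cm
Step 4: Convert to um (1 cm = 1e4 um): x = 1.945 um


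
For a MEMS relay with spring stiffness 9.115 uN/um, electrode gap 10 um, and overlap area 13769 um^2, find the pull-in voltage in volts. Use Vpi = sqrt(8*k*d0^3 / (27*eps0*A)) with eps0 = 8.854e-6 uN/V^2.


Step 1: Compute numerator: 8 * k * d0^3 = 8 * 9.115 * 10^3 = 72920.0
Step 2: Compute denominator: 27 * eps0 * A = 27 * 8.854e-6 * 13769 = 3.29159
Step 3: Vpi = sqrt(72920.0 / 3.29159)
Vpi = 148.84 V


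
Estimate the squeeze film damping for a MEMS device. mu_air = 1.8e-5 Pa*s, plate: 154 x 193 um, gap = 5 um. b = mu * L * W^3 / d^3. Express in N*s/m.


Step 1: Convert to SI.
L = 154e-6 m, W = 193e-6 m, d = 5e-6 m
Step 2: W^3 = (193e-6)^3 = 7.19e-12 m^3
Step 3: d^3 = (5e-6)^3 = 1.25e-16 m^3
Step 4: b = 1.8e-5 * 154e-6 * 7.19e-12 / 1.25e-16
b = 1.59e-04 N*s/m


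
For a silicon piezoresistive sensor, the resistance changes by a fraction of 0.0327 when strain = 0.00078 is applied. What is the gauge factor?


Step 1: Identify values.
dR/R = 0.0327, strain = 0.00078
Step 2: GF = (dR/R) / strain = 0.0327 / 0.00078
GF = 41.9


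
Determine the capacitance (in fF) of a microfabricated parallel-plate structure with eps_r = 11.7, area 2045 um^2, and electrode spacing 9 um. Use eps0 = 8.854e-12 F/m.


Step 1: Convert area to m^2: A = 2045e-12 m^2
Step 2: Convert gap to m: d = 9e-6 m
Step 3: C = eps0 * eps_r * A / d
C = 8.854e-12 * 11.7 * 2045e-12 / 9e-6
Step 4: Convert to fF (multiply by 1e15).
C = 23.54 fF


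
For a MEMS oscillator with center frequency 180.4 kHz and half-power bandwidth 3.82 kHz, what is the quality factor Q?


Step 1: Q = f0 / bandwidth
Step 2: Q = 180.4 / 3.82
Q = 47.2


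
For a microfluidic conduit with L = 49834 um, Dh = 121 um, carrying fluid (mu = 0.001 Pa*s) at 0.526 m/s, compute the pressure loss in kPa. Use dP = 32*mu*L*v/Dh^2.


Step 1: Convert to SI: L = 49834e-6 m, Dh = 121e-6 m
Step 2: dP = 32 * 0.001 * 49834e-6 * 0.526 / (121e-6)^2
Step 3: dP = 57291.57 Pa
Step 4: Convert to kPa: dP = 57.29 kPa


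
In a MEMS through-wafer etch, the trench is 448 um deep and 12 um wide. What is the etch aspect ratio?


Step 1: AR = depth / width
Step 2: AR = 448 / 12
AR = 37.3


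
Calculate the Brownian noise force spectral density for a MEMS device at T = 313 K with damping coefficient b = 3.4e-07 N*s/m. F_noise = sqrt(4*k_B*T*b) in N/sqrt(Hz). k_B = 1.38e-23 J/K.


Step 1: Compute 4 * k_B * T * b
= 4 * 1.38e-23 * 313 * 3.4e-07
= 5.8744e-27 N^2/Hz
Step 2: F_noise = sqrt(5.8744e-27)
F_noise = 7.66e-14 N/sqrt(Hz)


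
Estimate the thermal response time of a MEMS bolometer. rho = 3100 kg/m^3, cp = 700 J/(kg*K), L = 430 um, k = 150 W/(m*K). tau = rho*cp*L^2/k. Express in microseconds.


Step 1: Convert L to m: L = 430e-6 m
Step 2: L^2 = (430e-6)^2 = 1.849e-07 m^2
Step 3: tau = 3100 * 700 * 1.849e-07 / 150 = 2.67488667e-03 s
Step 4: Convert to microseconds (multiply by 1e6).
tau = 2674.887 us


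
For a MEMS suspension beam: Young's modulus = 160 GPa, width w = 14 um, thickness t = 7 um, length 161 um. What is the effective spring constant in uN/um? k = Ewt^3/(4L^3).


Step 1: Convert E to consistent units (1 GPa = 1000 uN/um^2).
E = 160 GPa = 160000 uN/um^2
Step 2: Compute t^3 = 7^3 = 343
Step 3: Compute L^3 = 161^3 = 4173281
Step 4: k = 160000 * 14 * 343 / (4 * 4173281)
k = 46.0261 uN/um


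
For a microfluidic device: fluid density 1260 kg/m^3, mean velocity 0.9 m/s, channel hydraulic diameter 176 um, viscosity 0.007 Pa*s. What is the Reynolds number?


Step 1: Convert Dh to meters: Dh = 176e-6 m
Step 2: Re = rho * v * Dh / mu
Re = 1260 * 0.9 * 176e-6 / 0.007
Re = 28.512


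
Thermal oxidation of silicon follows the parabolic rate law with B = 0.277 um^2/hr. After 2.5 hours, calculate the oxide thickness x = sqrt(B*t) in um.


Step 1: Compute B*t = 0.277 * 2.5 = 0.6925
Step 2: x = sqrt(0.6925)
x = 0.832 um


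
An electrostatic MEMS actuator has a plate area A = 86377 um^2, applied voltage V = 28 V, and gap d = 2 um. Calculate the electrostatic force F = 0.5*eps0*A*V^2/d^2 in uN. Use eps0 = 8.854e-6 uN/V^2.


Step 1: Identify parameters.
eps0 = 8.854e-6 uN/V^2, A = 86377 um^2, V = 28 V, d = 2 um
Step 2: Compute V^2 = 28^2 = 784
Step 3: Compute d^2 = 2^2 = 4
Step 4: F = 0.5 * 8.854e-6 * 86377 * 784 / 4
F = 74.949 uN


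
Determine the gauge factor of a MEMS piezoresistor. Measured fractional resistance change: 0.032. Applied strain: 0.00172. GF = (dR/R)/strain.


Step 1: Identify values.
dR/R = 0.032, strain = 0.00172
Step 2: GF = (dR/R) / strain = 0.032 / 0.00172
GF = 18.6


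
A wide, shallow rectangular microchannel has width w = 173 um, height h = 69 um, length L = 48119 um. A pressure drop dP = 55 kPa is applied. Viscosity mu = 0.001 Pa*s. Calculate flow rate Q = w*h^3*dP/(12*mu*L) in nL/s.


Step 1: Convert all dimensions to SI (meters).
w = 173e-6 m, h = 69e-6 m, L = 48119e-6 m, dP = 55e3 Pa
Step 2: Q = w * h^3 * dP / (12 * mu * L)
Q = 173e-6 * (69e-6)^3 * 55e3 / (12 * 0.001 * 48119e-6) = 5.41325176e-09 m^3/s
Step 3: Convert Q from m^3/s to nL/s (1 m^3 = 1e12 nL, so multiply by 1e12).
Q = 5413.252 nL/s


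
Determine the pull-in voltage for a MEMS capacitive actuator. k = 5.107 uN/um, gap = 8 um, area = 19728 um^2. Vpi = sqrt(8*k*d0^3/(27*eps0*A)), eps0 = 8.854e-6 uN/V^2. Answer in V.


Step 1: Compute numerator: 8 * k * d0^3 = 8 * 5.107 * 8^3 = 20918.272
Step 2: Compute denominator: 27 * eps0 * A = 27 * 8.854e-6 * 19728 = 4.716136
Step 3: Vpi = sqrt(20918.272 / 4.716136)
Vpi = 66.6 V


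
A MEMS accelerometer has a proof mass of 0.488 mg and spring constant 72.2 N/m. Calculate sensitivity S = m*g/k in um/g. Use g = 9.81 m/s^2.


Step 1: Convert mass: m = 0.488 mg = 4.88e-07 kg
Step 2: S = m * g / k = 4.88e-07 * 9.81 / 72.2
Step 3: S = 6.63e-08 m/g
Step 4: Convert to um/g: S = 0.066 um/g


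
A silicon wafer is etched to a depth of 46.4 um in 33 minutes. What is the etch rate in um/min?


Step 1: Etch rate = depth / time
Step 2: rate = 46.4 / 33
rate = 1.406 um/min


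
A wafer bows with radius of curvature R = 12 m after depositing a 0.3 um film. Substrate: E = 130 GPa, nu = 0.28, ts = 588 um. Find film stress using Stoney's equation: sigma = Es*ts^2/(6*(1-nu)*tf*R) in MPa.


Step 1: Compute numerator: Es * ts^2 = 130 * 588^2 = 44946720 (GPa*um^2)
Step 2: Compute denominator (R in um): 6*(1-nu)*tf*R = 6*0.72*0.3*12e6 = 15552000.0 (um^2)
Step 3: sigma (GPa) = 44946720 / 15552000.0 = 2.890093e+00 GPa
Step 4: Convert to MPa (x1000): sigma = 2890.1 MPa


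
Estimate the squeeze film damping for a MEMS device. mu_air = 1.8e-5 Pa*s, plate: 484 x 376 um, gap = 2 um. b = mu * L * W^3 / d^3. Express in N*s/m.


Step 1: Convert to SI.
L = 484e-6 m, W = 376e-6 m, d = 2e-6 m
Step 2: W^3 = (376e-6)^3 = 5.32e-11 m^3
Step 3: d^3 = (2e-6)^3 = 8.00e-18 m^3
Step 4: b = 1.8e-5 * 484e-6 * 5.32e-11 / 8.00e-18
b = 5.79e-02 N*s/m


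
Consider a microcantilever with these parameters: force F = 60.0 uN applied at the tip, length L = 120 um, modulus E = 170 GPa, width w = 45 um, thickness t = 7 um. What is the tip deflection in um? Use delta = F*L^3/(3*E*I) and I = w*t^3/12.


Step 1: Calculate the second moment of area.
I = w * t^3 / 12 = 45 * 7^3 / 12 = 1286.25 um^4
Step 2: Convert E to consistent units (1 GPa = 1000 uN/um^2).
E = 170 GPa = 170000 uN/um^2
Step 3: Calculate tip deflection.
delta = F * L^3 / (3 * E * I)
delta = 60.0 * 120^3 / (3 * 170000 * 1286.25)
delta = 0.1581 um


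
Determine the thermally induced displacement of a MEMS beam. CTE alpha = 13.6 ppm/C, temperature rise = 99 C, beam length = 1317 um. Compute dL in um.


Step 1: Convert CTE: alpha = 13.6 ppm/C = 13.6e-6 /C
Step 2: dL = 13.6e-6 * 99 * 1317
dL = 1.7732 um


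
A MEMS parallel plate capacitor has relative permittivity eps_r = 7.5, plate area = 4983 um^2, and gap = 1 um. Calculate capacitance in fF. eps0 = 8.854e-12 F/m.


Step 1: Convert area to m^2: A = 4983e-12 m^2
Step 2: Convert gap to m: d = 1e-6 m
Step 3: C = eps0 * eps_r * A / d
C = 8.854e-12 * 7.5 * 4983e-12 / 1e-6
Step 4: Convert to fF (multiply by 1e15).
C = 330.9 fF


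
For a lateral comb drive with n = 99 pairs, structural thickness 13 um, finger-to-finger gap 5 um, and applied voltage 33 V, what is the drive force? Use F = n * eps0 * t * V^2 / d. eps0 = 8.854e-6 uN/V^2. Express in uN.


Step 1: Parameters: n=99, eps0=8.854e-6 uN/V^2, t=13 um, V=33 V, d=5 um
Step 2: V^2 = 1089
Step 3: F = 99 * 8.854e-6 * 13 * 1089 / 5
F = 2.482 uN


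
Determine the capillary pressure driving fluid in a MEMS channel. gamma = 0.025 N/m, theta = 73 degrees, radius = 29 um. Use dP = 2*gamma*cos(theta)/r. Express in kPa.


Step 1: cos(73 deg) = 0.2924
Step 2: Convert r to m: r = 29e-6 m
Step 3: dP = 2 * 0.025 * 0.2924 / 29e-6 = 504.1 Pa
Step 4: Convert Pa to kPa (divide by 1000).
dP = 0.5 kPa


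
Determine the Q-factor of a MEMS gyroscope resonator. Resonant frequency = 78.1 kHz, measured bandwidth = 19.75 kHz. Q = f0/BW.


Step 1: Q = f0 / bandwidth
Step 2: Q = 78.1 / 19.75
Q = 4.0


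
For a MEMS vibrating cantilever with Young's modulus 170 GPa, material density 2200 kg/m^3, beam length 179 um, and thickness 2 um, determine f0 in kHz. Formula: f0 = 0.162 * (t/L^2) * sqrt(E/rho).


Step 1: Convert units to SI.
t_SI = 2e-6 m, L_SI = 179e-6 m
Step 2: Calculate sqrt(E/rho).
sqrt(170e9 / 2200) = 8790.49 m/s
Step 3: Compute f0.
f0 = 0.162 * 2e-6 / (179e-6)^2 * 8790.49 = 88889.8 Hz = 88.89 kHz


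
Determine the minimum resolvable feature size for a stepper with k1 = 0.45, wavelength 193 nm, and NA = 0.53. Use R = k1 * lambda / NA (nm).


Step 1: Identify values: k1 = 0.45, lambda = 193 nm, NA = 0.53
Step 2: R = k1 * lambda / NA
R = 0.45 * 193 / 0.53
R = 163.9 nm


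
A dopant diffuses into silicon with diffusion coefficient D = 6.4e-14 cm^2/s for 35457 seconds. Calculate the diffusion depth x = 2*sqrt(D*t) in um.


Step 1: Compute D*t = 6.4e-14 * 35457 = 2.269248e-09 cm^2
Step 2: sqrt(D*t) = 4.7637e-05 cm
Step 3: x = 2 * 4.7637e-05 cm = 9.5274e-05 cm
Step 4: Convert to um (1 cm = 1e4 um): x = 0.953 um


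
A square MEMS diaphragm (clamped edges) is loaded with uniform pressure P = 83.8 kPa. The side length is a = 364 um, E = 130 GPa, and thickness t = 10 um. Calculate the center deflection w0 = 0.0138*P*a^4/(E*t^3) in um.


Step 1: Convert pressure to compatible units (E is in GPa, so P in GPa).
P = 83.8 kPa = 83.8e-6 GPa
Step 2: Compute numerator: 0.0138 * P * a^4.
a^4 = 364^4 = 17555190016
numerator = 0.0138 * 83.8e-6 * 17555190016 = 2.03015e+04
Step 3: Compute denominator: E * t^3 = 130 * 10^3 = 130000
Step 4: w0 = numerator / denominator = 2.03015e+04 / 130000 = 0.1562 um


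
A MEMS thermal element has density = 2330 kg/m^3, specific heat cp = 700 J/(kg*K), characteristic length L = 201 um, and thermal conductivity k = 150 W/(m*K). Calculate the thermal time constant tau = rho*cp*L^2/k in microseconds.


Step 1: Convert L to m: L = 201e-6 m
Step 2: L^2 = (201e-6)^2 = 4.0401e-08 m^2
Step 3: tau = 2330 * 700 * 4.0401e-08 / 150 = 4.3929354e-04 s
Step 4: Convert to microseconds (multiply by 1e6).
tau = 439.294 us


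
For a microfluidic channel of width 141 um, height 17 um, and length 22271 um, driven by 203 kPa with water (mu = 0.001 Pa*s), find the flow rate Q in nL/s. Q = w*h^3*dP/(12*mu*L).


Step 1: Convert all dimensions to SI (meters).
w = 141e-6 m, h = 17e-6 m, L = 22271e-6 m, dP = 203e3 Pa
Step 2: Q = w * h^3 * dP / (12 * mu * L)
Q = 141e-6 * (17e-6)^3 * 203e3 / (12 * 0.001 * 22271e-6) = 5.2618801e-10 m^3/s
Step 3: Convert Q from m^3/s to nL/s (1 m^3 = 1e12 nL, so multiply by 1e12).
Q = 526.188 nL/s


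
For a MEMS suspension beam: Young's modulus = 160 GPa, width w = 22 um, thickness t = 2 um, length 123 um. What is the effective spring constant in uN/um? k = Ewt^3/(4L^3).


Step 1: Convert E to consistent units (1 GPa = 1000 uN/um^2).
E = 160 GPa = 160000 uN/um^2
Step 2: Compute t^3 = 2^3 = 8
Step 3: Compute L^3 = 123^3 = 1860867
Step 4: k = 160000 * 22 * 8 / (4 * 1860867)
k = 3.7832 uN/um


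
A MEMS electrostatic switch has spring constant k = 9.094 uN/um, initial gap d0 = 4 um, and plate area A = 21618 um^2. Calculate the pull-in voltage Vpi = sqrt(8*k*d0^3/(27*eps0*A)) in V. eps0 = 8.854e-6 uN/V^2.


Step 1: Compute numerator: 8 * k * d0^3 = 8 * 9.094 * 4^3 = 4656.128
Step 2: Compute denominator: 27 * eps0 * A = 27 * 8.854e-6 * 21618 = 5.167956
Step 3: Vpi = sqrt(4656.128 / 5.167956)
Vpi = 30.02 V


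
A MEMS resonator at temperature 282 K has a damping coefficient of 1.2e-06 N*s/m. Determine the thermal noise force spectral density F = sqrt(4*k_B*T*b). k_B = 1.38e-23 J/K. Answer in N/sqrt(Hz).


Step 1: Compute 4 * k_B * T * b
= 4 * 1.38e-23 * 282 * 1.2e-06
= 1.8680e-26 N^2/Hz
Step 2: F_noise = sqrt(1.8680e-26)
F_noise = 1.37e-13 N/sqrt(Hz)


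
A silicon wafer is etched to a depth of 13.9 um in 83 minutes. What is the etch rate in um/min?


Step 1: Etch rate = depth / time
Step 2: rate = 13.9 / 83
rate = 0.167 um/min


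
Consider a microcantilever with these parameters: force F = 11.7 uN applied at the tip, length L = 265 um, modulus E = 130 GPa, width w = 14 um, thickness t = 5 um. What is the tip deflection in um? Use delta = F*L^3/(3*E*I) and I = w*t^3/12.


Step 1: Calculate the second moment of area.
I = w * t^3 / 12 = 14 * 5^3 / 12 = 145.8333 um^4
Step 2: Convert E to consistent units (1 GPa = 1000 uN/um^2).
E = 130 GPa = 130000 uN/um^2
Step 3: Calculate tip deflection.
delta = F * L^3 / (3 * E * I)
delta = 11.7 * 265^3 / (3 * 130000 * 145.8333)
delta = 3.8283 um


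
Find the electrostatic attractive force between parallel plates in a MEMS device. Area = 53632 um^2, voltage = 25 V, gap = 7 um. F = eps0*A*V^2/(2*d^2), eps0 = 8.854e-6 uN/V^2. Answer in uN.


Step 1: Identify parameters.
eps0 = 8.854e-6 uN/V^2, A = 53632 um^2, V = 25 V, d = 7 um
Step 2: Compute V^2 = 25^2 = 625
Step 3: Compute d^2 = 7^2 = 49
Step 4: F = 0.5 * 8.854e-6 * 53632 * 625 / 49
F = 3.028 uN


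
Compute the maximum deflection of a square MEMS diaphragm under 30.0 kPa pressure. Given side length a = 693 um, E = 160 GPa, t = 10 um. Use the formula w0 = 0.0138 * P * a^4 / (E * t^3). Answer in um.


Step 1: Convert pressure to compatible units (E is in GPa, so P in GPa).
P = 30.0 kPa = 30.0e-6 GPa
Step 2: Compute numerator: 0.0138 * P * a^4.
a^4 = 693^4 = 230639102001
numerator = 0.0138 * 30.0e-6 * 230639102001 = 9.54846e+04
Step 3: Compute denominator: E * t^3 = 160 * 10^3 = 160000
Step 4: w0 = numerator / denominator = 9.54846e+04 / 160000 = 0.5968 um


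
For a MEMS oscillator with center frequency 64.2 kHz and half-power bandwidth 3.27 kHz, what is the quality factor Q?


Step 1: Q = f0 / bandwidth
Step 2: Q = 64.2 / 3.27
Q = 19.6


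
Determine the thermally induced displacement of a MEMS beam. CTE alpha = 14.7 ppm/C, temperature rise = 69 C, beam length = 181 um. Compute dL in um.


Step 1: Convert CTE: alpha = 14.7 ppm/C = 14.7e-6 /C
Step 2: dL = 14.7e-6 * 69 * 181
dL = 0.1836 um


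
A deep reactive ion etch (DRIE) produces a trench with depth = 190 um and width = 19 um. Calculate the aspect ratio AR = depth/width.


Step 1: AR = depth / width
Step 2: AR = 190 / 19
AR = 10.0


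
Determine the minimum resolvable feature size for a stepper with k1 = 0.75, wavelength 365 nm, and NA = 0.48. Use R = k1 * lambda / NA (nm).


Step 1: Identify values: k1 = 0.75, lambda = 365 nm, NA = 0.48
Step 2: R = k1 * lambda / NA
R = 0.75 * 365 / 0.48
R = 570.3 nm


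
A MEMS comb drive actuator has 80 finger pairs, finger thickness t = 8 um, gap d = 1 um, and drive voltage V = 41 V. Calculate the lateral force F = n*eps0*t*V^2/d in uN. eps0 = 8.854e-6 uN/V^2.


Step 1: Parameters: n=80, eps0=8.854e-6 uN/V^2, t=8 um, V=41 V, d=1 um
Step 2: V^2 = 1681
Step 3: F = 80 * 8.854e-6 * 8 * 1681 / 1
F = 9.525 uN


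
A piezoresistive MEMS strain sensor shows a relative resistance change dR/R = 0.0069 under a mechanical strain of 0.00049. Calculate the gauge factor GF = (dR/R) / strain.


Step 1: Identify values.
dR/R = 0.0069, strain = 0.00049
Step 2: GF = (dR/R) / strain = 0.0069 / 0.00049
GF = 14.1


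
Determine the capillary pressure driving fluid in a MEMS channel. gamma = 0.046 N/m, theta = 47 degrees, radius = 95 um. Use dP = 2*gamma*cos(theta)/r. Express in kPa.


Step 1: cos(47 deg) = 0.682
Step 2: Convert r to m: r = 95e-6 m
Step 3: dP = 2 * 0.046 * 0.682 / 95e-6 = 660.5 Pa
Step 4: Convert Pa to kPa (divide by 1000).
dP = 0.66 kPa


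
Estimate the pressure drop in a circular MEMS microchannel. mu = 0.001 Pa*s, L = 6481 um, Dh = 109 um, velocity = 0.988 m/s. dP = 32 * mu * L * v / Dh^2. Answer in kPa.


Step 1: Convert to SI: L = 6481e-6 m, Dh = 109e-6 m
Step 2: dP = 32 * 0.001 * 6481e-6 * 0.988 / (109e-6)^2
Step 3: dP = 17246.30 Pa
Step 4: Convert to kPa: dP = 17.25 kPa


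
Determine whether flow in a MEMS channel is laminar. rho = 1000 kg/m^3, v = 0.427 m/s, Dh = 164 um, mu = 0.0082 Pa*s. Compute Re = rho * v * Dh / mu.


Step 1: Convert Dh to meters: Dh = 164e-6 m
Step 2: Re = rho * v * Dh / mu
Re = 1000 * 0.427 * 164e-6 / 0.0082
Re = 8.54
Since Re = 8.54 is below ~2300, the flow is laminar.


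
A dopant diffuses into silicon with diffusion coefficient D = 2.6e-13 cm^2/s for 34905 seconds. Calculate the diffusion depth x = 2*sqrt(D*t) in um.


Step 1: Compute D*t = 2.6e-13 * 34905 = 9.0753e-09 cm^2
Step 2: sqrt(D*t) = 9.52644e-05 cm
Step 3: x = 2 * 9.52644e-05 cm = 1.905288e-04 cm
Step 4: Convert to um (1 cm = 1e4 um): x = 1.905 um


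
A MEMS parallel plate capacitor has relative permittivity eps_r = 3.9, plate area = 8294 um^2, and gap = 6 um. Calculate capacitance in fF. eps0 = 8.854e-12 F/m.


Step 1: Convert area to m^2: A = 8294e-12 m^2
Step 2: Convert gap to m: d = 6e-6 m
Step 3: C = eps0 * eps_r * A / d
C = 8.854e-12 * 3.9 * 8294e-12 / 6e-6
Step 4: Convert to fF (multiply by 1e15).
C = 47.73 fF


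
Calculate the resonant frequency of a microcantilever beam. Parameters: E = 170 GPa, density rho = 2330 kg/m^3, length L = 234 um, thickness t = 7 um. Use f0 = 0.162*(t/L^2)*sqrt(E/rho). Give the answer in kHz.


Step 1: Convert units to SI.
t_SI = 7e-6 m, L_SI = 234e-6 m
Step 2: Calculate sqrt(E/rho).
sqrt(170e9 / 2330) = 8541.74 m/s
Step 3: Compute f0.
f0 = 0.162 * 7e-6 / (234e-6)^2 * 8541.74 = 176899.9 Hz = 176.9 kHz


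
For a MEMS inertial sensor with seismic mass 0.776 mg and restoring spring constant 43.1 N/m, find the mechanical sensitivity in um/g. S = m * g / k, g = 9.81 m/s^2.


Step 1: Convert mass: m = 0.776 mg = 7.76e-07 kg
Step 2: S = m * g / k = 7.76e-07 * 9.81 / 43.1
Step 3: S = 1.77e-07 m/g
Step 4: Convert to um/g: S = 0.177 um/g


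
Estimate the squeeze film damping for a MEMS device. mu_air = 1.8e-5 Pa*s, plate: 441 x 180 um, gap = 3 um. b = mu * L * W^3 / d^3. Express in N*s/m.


Step 1: Convert to SI.
L = 441e-6 m, W = 180e-6 m, d = 3e-6 m
Step 2: W^3 = (180e-6)^3 = 5.83e-12 m^3
Step 3: d^3 = (3e-6)^3 = 2.70e-17 m^3
Step 4: b = 1.8e-5 * 441e-6 * 5.83e-12 / 2.70e-17
b = 1.71e-03 N*s/m


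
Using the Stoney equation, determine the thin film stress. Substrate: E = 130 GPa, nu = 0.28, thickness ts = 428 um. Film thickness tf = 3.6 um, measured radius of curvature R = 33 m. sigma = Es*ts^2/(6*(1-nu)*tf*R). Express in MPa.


Step 1: Compute numerator: Es * ts^2 = 130 * 428^2 = 23813920 (GPa*um^2)
Step 2: Compute denominator (R in um): 6*(1-nu)*tf*R = 6*0.72*3.6*33e6 = 513216000.0 (um^2)
Step 3: sigma (GPa) = 23813920 / 513216000.0 = 4.6401e-02 GPa
Step 4: Convert to MPa (x1000): sigma = 46.4 MPa


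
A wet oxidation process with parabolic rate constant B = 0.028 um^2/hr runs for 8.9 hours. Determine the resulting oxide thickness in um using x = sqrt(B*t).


Step 1: Compute B*t = 0.028 * 8.9 = 0.2492
Step 2: x = sqrt(0.2492)
x = 0.499 um


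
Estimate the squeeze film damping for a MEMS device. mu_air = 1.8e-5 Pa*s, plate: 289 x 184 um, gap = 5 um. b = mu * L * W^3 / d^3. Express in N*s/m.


Step 1: Convert to SI.
L = 289e-6 m, W = 184e-6 m, d = 5e-6 m
Step 2: W^3 = (184e-6)^3 = 6.23e-12 m^3
Step 3: d^3 = (5e-6)^3 = 1.25e-16 m^3
Step 4: b = 1.8e-5 * 289e-6 * 6.23e-12 / 1.25e-16
b = 2.59e-04 N*s/m


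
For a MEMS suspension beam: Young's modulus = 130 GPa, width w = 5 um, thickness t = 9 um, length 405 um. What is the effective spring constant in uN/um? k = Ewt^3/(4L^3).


Step 1: Convert E to consistent units (1 GPa = 1000 uN/um^2).
E = 130 GPa = 130000 uN/um^2
Step 2: Compute t^3 = 9^3 = 729
Step 3: Compute L^3 = 405^3 = 66430125
Step 4: k = 130000 * 5 * 729 / (4 * 66430125)
k = 1.7833 uN/um


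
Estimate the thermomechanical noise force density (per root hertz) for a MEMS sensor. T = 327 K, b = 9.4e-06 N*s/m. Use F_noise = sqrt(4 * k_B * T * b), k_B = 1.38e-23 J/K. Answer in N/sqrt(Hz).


Step 1: Compute 4 * k_B * T * b
= 4 * 1.38e-23 * 327 * 9.4e-06
= 1.6967e-25 N^2/Hz
Step 2: F_noise = sqrt(1.6967e-25)
F_noise = 4.12e-13 N/sqrt(Hz)


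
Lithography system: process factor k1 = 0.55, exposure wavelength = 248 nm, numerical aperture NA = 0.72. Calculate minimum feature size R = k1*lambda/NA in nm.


Step 1: Identify values: k1 = 0.55, lambda = 248 nm, NA = 0.72
Step 2: R = k1 * lambda / NA
R = 0.55 * 248 / 0.72
R = 189.4 nm


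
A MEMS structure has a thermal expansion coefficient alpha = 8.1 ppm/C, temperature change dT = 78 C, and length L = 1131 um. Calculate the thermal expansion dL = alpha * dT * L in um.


Step 1: Convert CTE: alpha = 8.1 ppm/C = 8.1e-6 /C
Step 2: dL = 8.1e-6 * 78 * 1131
dL = 0.7146 um


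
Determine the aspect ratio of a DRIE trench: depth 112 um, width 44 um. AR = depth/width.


Step 1: AR = depth / width
Step 2: AR = 112 / 44
AR = 2.5


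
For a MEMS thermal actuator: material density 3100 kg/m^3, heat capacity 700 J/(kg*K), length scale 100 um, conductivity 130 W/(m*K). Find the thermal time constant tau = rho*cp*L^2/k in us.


Step 1: Convert L to m: L = 100e-6 m
Step 2: L^2 = (100e-6)^2 = 1e-08 m^2
Step 3: tau = 3100 * 700 * 1e-08 / 130 = 1.6692308e-04 s
Step 4: Convert to microseconds (multiply by 1e6).
tau = 166.923 us


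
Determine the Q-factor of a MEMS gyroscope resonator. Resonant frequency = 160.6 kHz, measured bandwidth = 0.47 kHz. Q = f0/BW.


Step 1: Q = f0 / bandwidth
Step 2: Q = 160.6 / 0.47
Q = 341.7


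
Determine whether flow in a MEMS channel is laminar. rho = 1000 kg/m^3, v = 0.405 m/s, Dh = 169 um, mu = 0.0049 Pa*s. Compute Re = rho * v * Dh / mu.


Step 1: Convert Dh to meters: Dh = 169e-6 m
Step 2: Re = rho * v * Dh / mu
Re = 1000 * 0.405 * 169e-6 / 0.0049
Re = 13.968
Since Re = 13.968 is below ~2300, the flow is laminar.


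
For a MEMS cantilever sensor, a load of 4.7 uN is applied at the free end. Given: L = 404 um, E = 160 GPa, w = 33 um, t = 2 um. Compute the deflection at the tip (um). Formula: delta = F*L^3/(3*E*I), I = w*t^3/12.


Step 1: Calculate the second moment of area.
I = w * t^3 / 12 = 33 * 2^3 / 12 = 22.0 um^4
Step 2: Convert E to consistent units (1 GPa = 1000 uN/um^2).
E = 160 GPa = 160000 uN/um^2
Step 3: Calculate tip deflection.
delta = F * L^3 / (3 * E * I)
delta = 4.7 * 404^3 / (3 * 160000 * 22.0)
delta = 29.348 um


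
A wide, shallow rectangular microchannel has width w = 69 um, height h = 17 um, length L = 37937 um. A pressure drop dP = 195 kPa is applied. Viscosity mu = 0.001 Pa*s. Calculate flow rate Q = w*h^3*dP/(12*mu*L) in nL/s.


Step 1: Convert all dimensions to SI (meters).
w = 69e-6 m, h = 17e-6 m, L = 37937e-6 m, dP = 195e3 Pa
Step 2: Q = w * h^3 * dP / (12 * mu * L)
Q = 69e-6 * (17e-6)^3 * 195e3 / (12 * 0.001 * 37937e-6) = 1.4520656e-10 m^3/s
Step 3: Convert Q from m^3/s to nL/s (1 m^3 = 1e12 nL, so multiply by 1e12).
Q = 145.207 nL/s
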